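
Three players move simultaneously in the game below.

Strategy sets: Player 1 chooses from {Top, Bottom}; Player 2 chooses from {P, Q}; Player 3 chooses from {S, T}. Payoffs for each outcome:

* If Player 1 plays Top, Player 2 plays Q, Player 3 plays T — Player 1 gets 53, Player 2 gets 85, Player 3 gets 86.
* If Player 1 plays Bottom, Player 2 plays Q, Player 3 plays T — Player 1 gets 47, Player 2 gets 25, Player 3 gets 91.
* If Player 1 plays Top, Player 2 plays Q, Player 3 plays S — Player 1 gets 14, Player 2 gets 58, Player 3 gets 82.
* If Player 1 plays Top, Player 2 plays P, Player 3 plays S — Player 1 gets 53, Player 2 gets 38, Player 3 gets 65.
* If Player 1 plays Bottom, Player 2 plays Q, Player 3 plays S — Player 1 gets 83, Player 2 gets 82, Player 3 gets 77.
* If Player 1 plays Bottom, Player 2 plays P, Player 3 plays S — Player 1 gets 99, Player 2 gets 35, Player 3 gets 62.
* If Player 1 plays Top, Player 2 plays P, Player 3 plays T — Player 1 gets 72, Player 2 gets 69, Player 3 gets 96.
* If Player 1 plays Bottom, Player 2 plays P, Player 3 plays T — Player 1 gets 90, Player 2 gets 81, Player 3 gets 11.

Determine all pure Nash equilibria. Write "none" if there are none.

Pure NE: (Top, Q, T)

Mark each player's best response to every combination of opponents' strategies; a profile where every player is best-responding is a pure Nash equilibrium.
Player 1 against (P, S): payoffs 53, 99 → best response Bottom.
Player 1 against (P, T): payoffs 72, 90 → best response Bottom.
Player 1 against (Q, S): payoffs 14, 83 → best response Bottom.
Player 1 against (Q, T): payoffs 53, 47 → best response Top.
Player 2 against (Top, S): payoffs 38, 58 → best response Q.
Player 2 against (Top, T): payoffs 69, 85 → best response Q.
Player 2 against (Bottom, S): payoffs 35, 82 → best response Q.
Player 2 against (Bottom, T): payoffs 81, 25 → best response P.
Player 3 against (Top, P): payoffs 65, 96 → best response T.
Player 3 against (Top, Q): payoffs 82, 86 → best response T.
Player 3 against (Bottom, P): payoffs 62, 11 → best response S.
Player 3 against (Bottom, Q): payoffs 77, 91 → best response T.
Mutual best responses: (Top, Q, T).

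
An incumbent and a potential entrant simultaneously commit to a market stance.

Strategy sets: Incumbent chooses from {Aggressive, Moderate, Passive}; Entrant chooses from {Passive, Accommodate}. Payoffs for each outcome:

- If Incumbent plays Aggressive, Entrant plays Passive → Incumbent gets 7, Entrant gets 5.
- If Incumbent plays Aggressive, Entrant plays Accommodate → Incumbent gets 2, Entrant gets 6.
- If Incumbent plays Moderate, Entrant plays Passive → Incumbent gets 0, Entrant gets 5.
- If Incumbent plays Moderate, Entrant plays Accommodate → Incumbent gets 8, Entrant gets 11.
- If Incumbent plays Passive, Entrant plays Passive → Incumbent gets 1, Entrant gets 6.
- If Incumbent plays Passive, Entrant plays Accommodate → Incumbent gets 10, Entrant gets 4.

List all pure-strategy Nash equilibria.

No pure-strategy Nash equilibrium.

Incumbent against Passive: payoffs 7, 0, 1 → best response Aggressive.
Incumbent against Accommodate: payoffs 2, 8, 10 → best response Passive.
Entrant against Aggressive: payoffs 5, 6 → best response Accommodate.
Entrant against Moderate: payoffs 5, 11 → best response Accommodate.
Entrant against Passive: payoffs 6, 4 → best response Passive.
No profile is a mutual best response for all players.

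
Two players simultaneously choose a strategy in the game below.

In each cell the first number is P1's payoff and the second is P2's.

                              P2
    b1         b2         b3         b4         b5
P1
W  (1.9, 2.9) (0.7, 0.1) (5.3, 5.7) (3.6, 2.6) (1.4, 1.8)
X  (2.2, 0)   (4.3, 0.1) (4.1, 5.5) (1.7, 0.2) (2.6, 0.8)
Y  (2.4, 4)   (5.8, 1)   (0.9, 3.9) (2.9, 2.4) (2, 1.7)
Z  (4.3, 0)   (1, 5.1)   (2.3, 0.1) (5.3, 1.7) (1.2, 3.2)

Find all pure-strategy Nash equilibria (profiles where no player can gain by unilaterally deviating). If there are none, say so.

(W, b1): P1 can switch to X (1.9 → 2.2). Not NE.
(W, b2): P1 can switch to X (0.7 → 4.3). Not NE.
(W, b3): P1 gets 5.3, best alternative 4.1; P2 gets 5.7, best alternative 2.9. No profitable deviation — NE.
(W, b4): P1 can switch to Z (3.6 → 5.3). Not NE.
(W, b5): P1 can switch to X (1.4 → 2.6). Not NE.
(X, b1): P1 can switch to Y (2.2 → 2.4). Not NE.
(X, b2): P1 can switch to Y (4.3 → 5.8). Not NE.
(X, b3): P1 can switch to W (4.1 → 5.3). Not NE.
(X, b4): P1 can switch to W (1.7 → 3.6). Not NE.
(The remaining 11 profiles each have a profitable deviation by the same check.)

(W, b3)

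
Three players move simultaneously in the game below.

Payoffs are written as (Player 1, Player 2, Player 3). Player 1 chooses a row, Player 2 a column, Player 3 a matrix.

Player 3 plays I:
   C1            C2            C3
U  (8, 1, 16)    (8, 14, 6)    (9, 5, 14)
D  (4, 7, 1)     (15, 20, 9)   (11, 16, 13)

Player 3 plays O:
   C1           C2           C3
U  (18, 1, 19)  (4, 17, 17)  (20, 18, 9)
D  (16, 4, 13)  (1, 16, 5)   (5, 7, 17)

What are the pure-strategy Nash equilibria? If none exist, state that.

The unique pure-strategy Nash equilibrium is (D, C2, I).

Check each profile: it is a Nash equilibrium iff no player can strictly gain by switching unilaterally.
(U, C1, I): Player 2 can switch to C2 (1 → 14). Not NE.
(U, C1, O): Player 2 can switch to C2 (1 → 17). Not NE.
(U, C2, I): Player 1 can switch to D (8 → 15). Not NE.
(U, C2, O): Player 2 can switch to C3 (17 → 18). Not NE.
(U, C3, I): Player 1 can switch to D (9 → 11). Not NE.
(U, C3, O): Player 3 can switch to I (9 → 14). Not NE.
(D, C1, I): Player 1 can switch to U (4 → 8). Not NE.
(D, C1, O): Player 1 can switch to U (16 → 18). Not NE.
(D, C2, I): Player 1 gets 15, best alternative 8; Player 2 gets 20, best alternative 16; Player 3 gets 9, best alternative 5. No profitable deviation — NE.
(D, C2, O): Player 1 can switch to U (1 → 4). Not NE.
(D, C3, I): Player 2 can switch to C2 (16 → 20). Not NE.
(D, C3, O): Player 1 can switch to U (5 → 20). Not NE.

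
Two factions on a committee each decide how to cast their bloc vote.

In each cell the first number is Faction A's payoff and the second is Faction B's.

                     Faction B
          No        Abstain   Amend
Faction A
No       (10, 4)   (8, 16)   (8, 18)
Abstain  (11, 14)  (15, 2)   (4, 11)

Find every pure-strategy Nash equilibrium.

Pure-strategy Nash equilibria: (No, Amend) and (Abstain, No)

(No, No): Faction A can switch to Abstain (10 → 11). Not NE.
(No, Abstain): Faction A can switch to Abstain (8 → 15). Not NE.
(No, Amend): Faction A gets 8, best alternative 4; Faction B gets 18, best alternative 16. No profitable deviation — NE.
(Abstain, No): Faction A gets 11, best alternative 10; Faction B gets 14, best alternative 11. No profitable deviation — NE.
(Abstain, Abstain): Faction B can switch to No (2 → 14). Not NE.
(Abstain, Amend): Faction A can switch to No (4 → 8). Not NE.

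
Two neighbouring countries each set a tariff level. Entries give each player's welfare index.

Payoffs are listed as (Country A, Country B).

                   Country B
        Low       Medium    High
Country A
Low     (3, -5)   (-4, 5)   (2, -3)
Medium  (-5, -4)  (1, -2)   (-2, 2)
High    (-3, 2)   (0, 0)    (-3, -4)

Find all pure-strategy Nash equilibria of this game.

(Low, Low): Country B can switch to Medium (-5 → 5). Not NE.
(Low, Medium): Country A can switch to Medium (-4 → 1). Not NE.
(Low, High): Country B can switch to Medium (-3 → 5). Not NE.
(Medium, Low): Country A can switch to Low (-5 → 3). Not NE.
(Medium, Medium): Country B can switch to High (-2 → 2). Not NE.
(Medium, High): Country A can switch to Low (-2 → 2). Not NE.
(High, Low): Country A can switch to Low (-3 → 3). Not NE.
(High, Medium): Country A can switch to Medium (0 → 1). Not NE.
(High, High): Country A can switch to Low (-3 → 2). Not NE.

There is no pure-strategy Nash equilibrium.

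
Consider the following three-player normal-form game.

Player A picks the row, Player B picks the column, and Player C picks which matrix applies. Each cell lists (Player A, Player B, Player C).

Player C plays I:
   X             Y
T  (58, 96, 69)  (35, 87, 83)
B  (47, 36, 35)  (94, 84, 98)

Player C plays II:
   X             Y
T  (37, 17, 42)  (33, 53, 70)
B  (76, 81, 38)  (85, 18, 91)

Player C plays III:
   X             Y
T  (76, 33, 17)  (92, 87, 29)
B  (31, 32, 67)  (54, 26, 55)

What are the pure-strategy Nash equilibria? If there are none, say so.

For each strategy profile, look for a profitable unilateral deviation.
(T, X, I): Player A gets 58, best alternative 47; Player B gets 96, best alternative 87; Player C gets 69, best alternative 42. No profitable deviation — NE.
(T, X, II): Player A can switch to B (37 → 76). Not NE.
(T, X, III): Player B can switch to Y (33 → 87). Not NE.
(T, Y, I): Player A can switch to B (35 → 94). Not NE.
(T, Y, II): Player A can switch to B (33 → 85). Not NE.
(T, Y, III): Player C can switch to I (29 → 83). Not NE.
(B, X, I): Player A can switch to T (47 → 58). Not NE.
(B, X, II): Player C can switch to III (38 → 67). Not NE.
(B, X, III): Player A can switch to T (31 → 76). Not NE.
(B, Y, I): Player A gets 94, best alternative 35; Player B gets 84, best alternative 36; Player C gets 98, best alternative 91. No profitable deviation — NE.
(B, Y, II): Player B can switch to X (18 → 81). Not NE.
(B, Y, III): Player A can switch to T (54 → 92). Not NE.

(T, X, I), (B, Y, I)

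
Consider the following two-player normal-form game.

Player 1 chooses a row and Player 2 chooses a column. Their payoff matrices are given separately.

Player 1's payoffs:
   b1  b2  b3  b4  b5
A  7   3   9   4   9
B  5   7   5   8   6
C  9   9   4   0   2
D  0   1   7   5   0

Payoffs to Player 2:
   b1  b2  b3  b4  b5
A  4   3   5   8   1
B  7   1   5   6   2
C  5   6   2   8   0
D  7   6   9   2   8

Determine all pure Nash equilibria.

none

Check each profile: it is a Nash equilibrium iff no player can strictly gain by switching unilaterally.
(A, b1): Player 1 can switch to C (7 → 9). Not NE.
(A, b2): Player 1 can switch to B (3 → 7). Not NE.
(A, b3): Player 2 can switch to b4 (5 → 8). Not NE.
(A, b4): Player 1 can switch to B (4 → 8). Not NE.
(A, b5): Player 2 can switch to b1 (1 → 4). Not NE.
(B, b1): Player 1 can switch to A (5 → 7). Not NE.
(The remaining 14 profiles each have a profitable deviation by the same check.)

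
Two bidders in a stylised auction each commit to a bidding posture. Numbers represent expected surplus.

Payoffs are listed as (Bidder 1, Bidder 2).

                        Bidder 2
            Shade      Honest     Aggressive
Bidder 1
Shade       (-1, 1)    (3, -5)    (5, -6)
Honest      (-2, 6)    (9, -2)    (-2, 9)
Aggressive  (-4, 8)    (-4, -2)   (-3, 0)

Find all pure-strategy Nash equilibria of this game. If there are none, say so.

The unique pure-strategy Nash equilibrium is (Shade, Shade).

Bidder 1 against Shade: payoffs -1, -2, -4 → best response Shade.
Bidder 1 against Honest: payoffs 3, 9, -4 → best response Honest.
Bidder 1 against Aggressive: payoffs 5, -2, -3 → best response Shade.
Bidder 2 against Shade: payoffs 1, -5, -6 → best response Shade.
Bidder 2 against Honest: payoffs 6, -2, 9 → best response Aggressive.
Bidder 2 against Aggressive: payoffs 8, -2, 0 → best response Shade.
Mutual best responses: (Shade, Shade).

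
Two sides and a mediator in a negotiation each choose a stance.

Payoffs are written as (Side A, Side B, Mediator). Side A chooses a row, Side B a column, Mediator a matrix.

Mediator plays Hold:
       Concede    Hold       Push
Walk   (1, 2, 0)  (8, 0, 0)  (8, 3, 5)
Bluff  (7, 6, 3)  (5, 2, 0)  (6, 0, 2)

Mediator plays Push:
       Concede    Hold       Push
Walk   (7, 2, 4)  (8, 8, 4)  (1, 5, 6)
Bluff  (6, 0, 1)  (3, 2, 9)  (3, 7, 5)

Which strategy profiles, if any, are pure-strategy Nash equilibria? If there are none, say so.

(Walk, Hold, Push) and (Bluff, Concede, Hold) and (Bluff, Push, Push)

(Walk, Concede, Hold): Side A can switch to Bluff (1 → 7). Not NE.
(Walk, Concede, Push): Side B can switch to Hold (2 → 8). Not NE.
(Walk, Hold, Hold): Side B can switch to Concede (0 → 2). Not NE.
(Walk, Hold, Push): Side A gets 8, best alternative 3; Side B gets 8, best alternative 5; Mediator gets 4, best alternative 0. No profitable deviation — NE.
(Walk, Push, Hold): Mediator can switch to Push (5 → 6). Not NE.
(Walk, Push, Push): Side A can switch to Bluff (1 → 3). Not NE.
(Bluff, Concede, Hold): Side A gets 7, best alternative 1; Side B gets 6, best alternative 2; Mediator gets 3, best alternative 1. No profitable deviation — NE.
(Bluff, Concede, Push): Side A can switch to Walk (6 → 7). Not NE.
(Bluff, Push, Push): Side A gets 3, best alternative 1; Side B gets 7, best alternative 2; Mediator gets 5, best alternative 2. No profitable deviation — NE.
(The remaining 3 profiles each have a profitable deviation by the same check.)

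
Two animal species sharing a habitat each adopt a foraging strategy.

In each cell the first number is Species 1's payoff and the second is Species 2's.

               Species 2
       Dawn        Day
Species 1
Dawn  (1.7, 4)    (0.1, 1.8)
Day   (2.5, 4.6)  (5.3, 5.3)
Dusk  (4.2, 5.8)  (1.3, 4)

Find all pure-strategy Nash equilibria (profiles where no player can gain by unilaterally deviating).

Species 1 against Dawn: payoffs 1.7, 2.5, 4.2 → best response Dusk.
Species 1 against Day: payoffs 0.1, 5.3, 1.3 → best response Day.
Species 2 against Dawn: payoffs 4, 1.8 → best response Dawn.
Species 2 against Day: payoffs 4.6, 5.3 → best response Day.
Species 2 against Dusk: payoffs 5.8, 4 → best response Dawn.
Mutual best responses: (Day, Day); (Dusk, Dawn).

(Day, Day), (Dusk, Dawn)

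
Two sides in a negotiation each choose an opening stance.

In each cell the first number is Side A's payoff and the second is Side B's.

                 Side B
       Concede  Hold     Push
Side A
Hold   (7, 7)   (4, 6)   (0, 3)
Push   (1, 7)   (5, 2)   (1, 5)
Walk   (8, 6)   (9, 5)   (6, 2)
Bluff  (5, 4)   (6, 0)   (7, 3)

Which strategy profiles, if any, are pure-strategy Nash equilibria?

The unique pure-strategy Nash equilibrium is (Walk, Concede).

Side A against Concede: payoffs 7, 1, 8, 5 → best response Walk.
Side A against Hold: payoffs 4, 5, 9, 6 → best response Walk.
Side A against Push: payoffs 0, 1, 6, 7 → best response Bluff.
Side B against Hold: payoffs 7, 6, 3 → best response Concede.
Side B against Push: payoffs 7, 2, 5 → best response Concede.
Side B against Walk: payoffs 6, 5, 2 → best response Concede.
Side B against Bluff: payoffs 4, 0, 3 → best response Concede.
Mutual best responses: (Walk, Concede).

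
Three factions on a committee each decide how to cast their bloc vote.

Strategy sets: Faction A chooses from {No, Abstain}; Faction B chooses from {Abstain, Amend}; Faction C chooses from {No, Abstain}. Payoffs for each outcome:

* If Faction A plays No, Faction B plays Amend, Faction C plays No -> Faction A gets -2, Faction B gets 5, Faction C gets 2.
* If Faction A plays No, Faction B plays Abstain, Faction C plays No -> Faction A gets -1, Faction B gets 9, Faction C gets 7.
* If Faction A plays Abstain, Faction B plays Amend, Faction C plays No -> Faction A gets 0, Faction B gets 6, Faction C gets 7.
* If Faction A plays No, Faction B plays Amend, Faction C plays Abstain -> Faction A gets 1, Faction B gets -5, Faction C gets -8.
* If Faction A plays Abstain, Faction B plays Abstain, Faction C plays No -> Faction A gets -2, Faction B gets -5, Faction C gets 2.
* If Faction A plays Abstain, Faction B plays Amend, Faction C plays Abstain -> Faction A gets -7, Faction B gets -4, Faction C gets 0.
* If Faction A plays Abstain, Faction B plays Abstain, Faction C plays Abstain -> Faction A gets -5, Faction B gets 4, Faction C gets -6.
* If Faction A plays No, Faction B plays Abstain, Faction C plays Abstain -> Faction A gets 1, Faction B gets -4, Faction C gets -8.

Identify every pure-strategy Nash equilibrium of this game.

Mark each player's best response to every combination of opponents' strategies; a profile where every player is best-responding is a pure Nash equilibrium.
Faction A against (Abstain, No): payoffs -1, -2 → best response No.
Faction A against (Abstain, Abstain): payoffs 1, -5 → best response No.
Faction A against (Amend, No): payoffs -2, 0 → best response Abstain.
Faction A against (Amend, Abstain): payoffs 1, -7 → best response No.
Faction B against (No, No): payoffs 9, 5 → best response Abstain.
Faction B against (No, Abstain): payoffs -4, -5 → best response Abstain.
Faction B against (Abstain, No): payoffs -5, 6 → best response Amend.
Faction B against (Abstain, Abstain): payoffs 4, -4 → best response Abstain.
Faction C against (No, Abstain): payoffs 7, -8 → best response No.
Faction C against (No, Amend): payoffs 2, -8 → best response No.
Faction C against (Abstain, Abstain): payoffs 2, -6 → best response No.
Faction C against (Abstain, Amend): payoffs 7, 0 → best response No.
Mutual best responses: (No, Abstain, No); (Abstain, Amend, No).

Pure-strategy Nash equilibria: (No, Abstain, No); (Abstain, Amend, No)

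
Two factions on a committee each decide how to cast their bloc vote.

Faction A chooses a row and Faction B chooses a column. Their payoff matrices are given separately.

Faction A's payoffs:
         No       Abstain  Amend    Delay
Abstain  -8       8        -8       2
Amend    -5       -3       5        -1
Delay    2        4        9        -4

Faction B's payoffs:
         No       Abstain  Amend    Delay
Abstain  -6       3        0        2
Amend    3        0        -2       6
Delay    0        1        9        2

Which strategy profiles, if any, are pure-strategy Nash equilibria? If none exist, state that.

(Abstain, Abstain); (Delay, Amend)

(Abstain, No): Faction A can switch to Amend (-8 → -5). Not NE.
(Abstain, Abstain): Faction A gets 8, best alternative 4; Faction B gets 3, best alternative 2. No profitable deviation — NE.
(Abstain, Amend): Faction A can switch to Amend (-8 → 5). Not NE.
(Abstain, Delay): Faction B can switch to Abstain (2 → 3). Not NE.
(Amend, No): Faction A can switch to Delay (-5 → 2). Not NE.
(Amend, Abstain): Faction A can switch to Abstain (-3 → 8). Not NE.
(Amend, Amend): Faction A can switch to Delay (5 → 9). Not NE.
(Delay, Amend): Faction A gets 9, best alternative 5; Faction B gets 9, best alternative 2. No profitable deviation — NE.
(The remaining 4 profiles each have a profitable deviation by the same check.)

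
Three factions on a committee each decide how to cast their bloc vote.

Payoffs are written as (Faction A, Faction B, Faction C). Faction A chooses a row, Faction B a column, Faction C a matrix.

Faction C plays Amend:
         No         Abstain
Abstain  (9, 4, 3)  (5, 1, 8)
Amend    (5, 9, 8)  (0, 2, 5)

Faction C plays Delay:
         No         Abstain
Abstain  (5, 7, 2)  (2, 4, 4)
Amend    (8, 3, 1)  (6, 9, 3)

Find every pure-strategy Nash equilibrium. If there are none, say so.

(Abstain, No, Amend): Faction A gets 9, best alternative 5; Faction B gets 4, best alternative 1; Faction C gets 3, best alternative 2. No profitable deviation — NE.
(Abstain, No, Delay): Faction A can switch to Amend (5 → 8). Not NE.
(Abstain, Abstain, Amend): Faction B can switch to No (1 → 4). Not NE.
(Abstain, Abstain, Delay): Faction A can switch to Amend (2 → 6). Not NE.
(Amend, No, Amend): Faction A can switch to Abstain (5 → 9). Not NE.
(Amend, No, Delay): Faction B can switch to Abstain (3 → 9). Not NE.
(Amend, Abstain, Amend): Faction A can switch to Abstain (0 → 5). Not NE.
(Amend, Abstain, Delay): Faction C can switch to Amend (3 → 5). Not NE.

Pure NE: (Abstain, No, Amend)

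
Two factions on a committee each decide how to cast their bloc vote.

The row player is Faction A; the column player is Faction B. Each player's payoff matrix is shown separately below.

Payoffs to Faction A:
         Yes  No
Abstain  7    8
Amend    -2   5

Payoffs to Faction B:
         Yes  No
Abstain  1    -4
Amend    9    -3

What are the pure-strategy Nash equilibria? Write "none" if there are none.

Check each profile: it is a Nash equilibrium iff no player can strictly gain by switching unilaterally.
(Abstain, Yes): Faction A gets 7, best alternative -2; Faction B gets 1, best alternative -4. No profitable deviation — NE.
(Abstain, No): Faction B can switch to Yes (-4 → 1). Not NE.
(Amend, Yes): Faction A can switch to Abstain (-2 → 7). Not NE.
(Amend, No): Faction A can switch to Abstain (5 → 8). Not NE.

(Abstain, Yes)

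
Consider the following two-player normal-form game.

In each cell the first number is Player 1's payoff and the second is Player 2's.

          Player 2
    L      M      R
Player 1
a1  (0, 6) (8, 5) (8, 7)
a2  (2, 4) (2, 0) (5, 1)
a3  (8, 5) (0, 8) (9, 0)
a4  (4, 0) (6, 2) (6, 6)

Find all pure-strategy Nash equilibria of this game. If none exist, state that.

This game has no pure Nash equilibrium.

Mark each player's best response to every combination of opponents' strategies; a profile where every player is best-responding is a pure Nash equilibrium.
Player 1 against L: payoffs 0, 2, 8, 4 → best response a3.
Player 1 against M: payoffs 8, 2, 0, 6 → best response a1.
Player 1 against R: payoffs 8, 5, 9, 6 → best response a3.
Player 2 against a1: payoffs 6, 5, 7 → best response R.
Player 2 against a2: payoffs 4, 0, 1 → best response L.
Player 2 against a3: payoffs 5, 8, 0 → best response M.
Player 2 against a4: payoffs 0, 2, 6 → best response R.
No profile is a mutual best response for all players.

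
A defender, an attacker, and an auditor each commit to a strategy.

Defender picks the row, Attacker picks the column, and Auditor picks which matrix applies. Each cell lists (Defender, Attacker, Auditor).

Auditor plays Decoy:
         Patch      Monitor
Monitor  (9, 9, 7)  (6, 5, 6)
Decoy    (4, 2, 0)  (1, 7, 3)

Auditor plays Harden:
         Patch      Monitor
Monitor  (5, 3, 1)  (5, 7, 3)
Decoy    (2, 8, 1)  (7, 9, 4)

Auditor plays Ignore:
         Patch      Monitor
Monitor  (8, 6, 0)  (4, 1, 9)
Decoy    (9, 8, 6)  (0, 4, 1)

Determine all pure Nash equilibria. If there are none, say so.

For each player, find the best response to each opponent profile; mutual best responses are the pure NE.
Defender against (Patch, Decoy): payoffs 9, 4 → best response Monitor.
Defender against (Patch, Harden): payoffs 5, 2 → best response Monitor.
Defender against (Patch, Ignore): payoffs 8, 9 → best response Decoy.
Defender against (Monitor, Decoy): payoffs 6, 1 → best response Monitor.
Defender against (Monitor, Harden): payoffs 5, 7 → best response Decoy.
Defender against (Monitor, Ignore): payoffs 4, 0 → best response Monitor.
Attacker against (Monitor, Decoy): payoffs 9, 5 → best response Patch.
Attacker against (Monitor, Harden): payoffs 3, 7 → best response Monitor.
Attacker against (Monitor, Ignore): payoffs 6, 1 → best response Patch.
Attacker against (Decoy, Decoy): payoffs 2, 7 → best response Monitor.
Attacker against (Decoy, Harden): payoffs 8, 9 → best response Monitor.
Attacker against (Decoy, Ignore): payoffs 8, 4 → best response Patch.
Auditor against (Monitor, Patch): payoffs 7, 1, 0 → best response Decoy.
Auditor against (Monitor, Monitor): payoffs 6, 3, 9 → best response Ignore.
Auditor against (Decoy, Patch): payoffs 0, 1, 6 → best response Ignore.
Auditor against (Decoy, Monitor): payoffs 3, 4, 1 → best response Harden.
Mutual best responses: (Monitor, Patch, Decoy); (Decoy, Patch, Ignore); (Decoy, Monitor, Harden).

The pure Nash equilibria are (Monitor, Patch, Decoy) and (Decoy, Patch, Ignore) and (Decoy, Monitor, Harden).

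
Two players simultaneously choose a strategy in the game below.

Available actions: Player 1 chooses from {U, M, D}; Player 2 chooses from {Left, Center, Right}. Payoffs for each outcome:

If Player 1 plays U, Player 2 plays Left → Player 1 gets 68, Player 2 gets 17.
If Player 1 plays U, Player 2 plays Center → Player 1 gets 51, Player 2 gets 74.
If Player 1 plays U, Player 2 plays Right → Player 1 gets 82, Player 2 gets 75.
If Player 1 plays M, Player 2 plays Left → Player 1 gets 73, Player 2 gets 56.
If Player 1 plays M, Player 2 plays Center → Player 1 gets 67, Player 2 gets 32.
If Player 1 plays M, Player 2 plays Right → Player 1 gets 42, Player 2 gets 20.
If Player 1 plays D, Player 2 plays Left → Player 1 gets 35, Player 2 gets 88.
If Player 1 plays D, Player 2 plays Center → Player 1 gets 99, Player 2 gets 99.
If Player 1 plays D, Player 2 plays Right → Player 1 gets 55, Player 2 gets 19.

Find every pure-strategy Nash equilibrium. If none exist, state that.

The pure Nash equilibria are (U, Right); (M, Left); (D, Center).

For each player, find the best response to each opponent profile; mutual best responses are the pure NE.
Player 1 against Left: payoffs 68, 73, 35 → best response M.
Player 1 against Center: payoffs 51, 67, 99 → best response D.
Player 1 against Right: payoffs 82, 42, 55 → best response U.
Player 2 against U: payoffs 17, 74, 75 → best response Right.
Player 2 against M: payoffs 56, 32, 20 → best response Left.
Player 2 against D: payoffs 88, 99, 19 → best response Center.
Mutual best responses: (U, Right); (M, Left); (D, Center).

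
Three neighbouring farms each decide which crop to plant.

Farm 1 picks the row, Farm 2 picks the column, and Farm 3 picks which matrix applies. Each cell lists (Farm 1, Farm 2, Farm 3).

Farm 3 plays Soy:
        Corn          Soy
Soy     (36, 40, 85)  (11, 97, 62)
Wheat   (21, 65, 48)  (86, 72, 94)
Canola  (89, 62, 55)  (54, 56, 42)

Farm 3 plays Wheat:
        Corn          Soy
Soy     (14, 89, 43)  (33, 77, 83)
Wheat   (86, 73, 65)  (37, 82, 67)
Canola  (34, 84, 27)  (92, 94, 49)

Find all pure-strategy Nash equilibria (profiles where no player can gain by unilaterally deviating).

(Wheat, Soy, Soy) and (Canola, Corn, Soy) and (Canola, Soy, Wheat)

(Soy, Corn, Soy): Farm 1 can switch to Canola (36 → 89). Not NE.
(Soy, Corn, Wheat): Farm 1 can switch to Wheat (14 → 86). Not NE.
(Soy, Soy, Soy): Farm 1 can switch to Wheat (11 → 86). Not NE.
(Soy, Soy, Wheat): Farm 1 can switch to Wheat (33 → 37). Not NE.
(Wheat, Corn, Soy): Farm 1 can switch to Soy (21 → 36). Not NE.
(Wheat, Corn, Wheat): Farm 2 can switch to Soy (73 → 82). Not NE.
(Wheat, Soy, Soy): Farm 1 gets 86, best alternative 54; Farm 2 gets 72, best alternative 65; Farm 3 gets 94, best alternative 67. No profitable deviation — NE.
(Canola, Corn, Soy): Farm 1 gets 89, best alternative 36; Farm 2 gets 62, best alternative 56; Farm 3 gets 55, best alternative 27. No profitable deviation — NE.
(Canola, Soy, Wheat): Farm 1 gets 92, best alternative 37; Farm 2 gets 94, best alternative 84; Farm 3 gets 49, best alternative 42. No profitable deviation — NE.
(The remaining 3 profiles each have a profitable deviation by the same check.)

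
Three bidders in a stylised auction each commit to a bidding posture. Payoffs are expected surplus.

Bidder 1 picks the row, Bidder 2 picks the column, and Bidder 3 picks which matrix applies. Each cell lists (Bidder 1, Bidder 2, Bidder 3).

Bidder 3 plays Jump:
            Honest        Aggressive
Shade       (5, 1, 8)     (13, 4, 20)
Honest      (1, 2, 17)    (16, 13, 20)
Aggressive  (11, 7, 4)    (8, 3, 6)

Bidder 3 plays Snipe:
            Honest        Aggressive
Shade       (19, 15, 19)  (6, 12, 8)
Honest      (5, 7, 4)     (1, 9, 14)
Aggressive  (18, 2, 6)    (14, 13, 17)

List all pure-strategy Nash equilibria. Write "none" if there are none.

Check each profile: it is a Nash equilibrium iff no player can strictly gain by switching unilaterally.
(Shade, Honest, Jump): Bidder 1 can switch to Aggressive (5 → 11). Not NE.
(Shade, Honest, Snipe): Bidder 1 gets 19, best alternative 18; Bidder 2 gets 15, best alternative 12; Bidder 3 gets 19, best alternative 8. No profitable deviation — NE.
(Shade, Aggressive, Jump): Bidder 1 can switch to Honest (13 → 16). Not NE.
(Shade, Aggressive, Snipe): Bidder 1 can switch to Aggressive (6 → 14). Not NE.
(Honest, Honest, Jump): Bidder 1 can switch to Shade (1 → 5). Not NE.
(Honest, Honest, Snipe): Bidder 1 can switch to Shade (5 → 19). Not NE.
(Honest, Aggressive, Jump): Bidder 1 gets 16, best alternative 13; Bidder 2 gets 13, best alternative 2; Bidder 3 gets 20, best alternative 14. No profitable deviation — NE.
(Honest, Aggressive, Snipe): Bidder 1 can switch to Shade (1 → 6). Not NE.
(Aggressive, Honest, Jump): Bidder 3 can switch to Snipe (4 → 6). Not NE.
(Aggressive, Honest, Snipe): Bidder 1 can switch to Shade (18 → 19). Not NE.
(Aggressive, Aggressive, Snipe): Bidder 1 gets 14, best alternative 6; Bidder 2 gets 13, best alternative 2; Bidder 3 gets 17, best alternative 6. No profitable deviation — NE.
(The remaining 1 profile has a profitable deviation by the same check.)

(Shade, Honest, Snipe); (Honest, Aggressive, Jump); (Aggressive, Aggressive, Snipe)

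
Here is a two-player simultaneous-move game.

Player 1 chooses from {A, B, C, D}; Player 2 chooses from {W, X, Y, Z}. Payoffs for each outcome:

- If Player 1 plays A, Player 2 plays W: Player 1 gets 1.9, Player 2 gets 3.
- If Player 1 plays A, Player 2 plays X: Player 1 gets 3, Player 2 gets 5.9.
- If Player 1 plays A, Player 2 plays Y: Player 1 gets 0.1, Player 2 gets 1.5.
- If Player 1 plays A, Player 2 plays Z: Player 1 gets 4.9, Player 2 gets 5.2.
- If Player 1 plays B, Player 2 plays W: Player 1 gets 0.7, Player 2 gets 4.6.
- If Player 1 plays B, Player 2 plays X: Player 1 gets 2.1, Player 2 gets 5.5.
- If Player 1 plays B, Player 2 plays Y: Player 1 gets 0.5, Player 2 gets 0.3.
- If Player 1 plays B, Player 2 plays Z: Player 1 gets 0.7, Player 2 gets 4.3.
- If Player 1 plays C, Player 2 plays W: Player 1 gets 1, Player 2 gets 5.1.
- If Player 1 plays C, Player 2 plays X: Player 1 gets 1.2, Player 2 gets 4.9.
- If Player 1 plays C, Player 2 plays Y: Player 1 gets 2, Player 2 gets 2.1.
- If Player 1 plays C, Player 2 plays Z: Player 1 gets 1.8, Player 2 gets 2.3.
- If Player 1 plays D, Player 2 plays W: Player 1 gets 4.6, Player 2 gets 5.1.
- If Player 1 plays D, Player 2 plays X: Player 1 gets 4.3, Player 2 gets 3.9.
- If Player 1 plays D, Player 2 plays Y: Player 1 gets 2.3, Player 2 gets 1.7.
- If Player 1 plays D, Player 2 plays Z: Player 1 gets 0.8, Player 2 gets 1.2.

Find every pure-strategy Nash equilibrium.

Player 1 against W: payoffs 1.9, 0.7, 1, 4.6 → best response D.
Player 1 against X: payoffs 3, 2.1, 1.2, 4.3 → best response D.
Player 1 against Y: payoffs 0.1, 0.5, 2, 2.3 → best response D.
Player 1 against Z: payoffs 4.9, 0.7, 1.8, 0.8 → best response A.
Player 2 against A: payoffs 3, 5.9, 1.5, 5.2 → best response X.
Player 2 against B: payoffs 4.6, 5.5, 0.3, 4.3 → best response X.
Player 2 against C: payoffs 5.1, 4.9, 2.1, 2.3 → best response W.
Player 2 against D: payoffs 5.1, 3.9, 1.7, 1.2 → best response W.
Mutual best responses: (D, W).

The unique pure-strategy Nash equilibrium is (D, W).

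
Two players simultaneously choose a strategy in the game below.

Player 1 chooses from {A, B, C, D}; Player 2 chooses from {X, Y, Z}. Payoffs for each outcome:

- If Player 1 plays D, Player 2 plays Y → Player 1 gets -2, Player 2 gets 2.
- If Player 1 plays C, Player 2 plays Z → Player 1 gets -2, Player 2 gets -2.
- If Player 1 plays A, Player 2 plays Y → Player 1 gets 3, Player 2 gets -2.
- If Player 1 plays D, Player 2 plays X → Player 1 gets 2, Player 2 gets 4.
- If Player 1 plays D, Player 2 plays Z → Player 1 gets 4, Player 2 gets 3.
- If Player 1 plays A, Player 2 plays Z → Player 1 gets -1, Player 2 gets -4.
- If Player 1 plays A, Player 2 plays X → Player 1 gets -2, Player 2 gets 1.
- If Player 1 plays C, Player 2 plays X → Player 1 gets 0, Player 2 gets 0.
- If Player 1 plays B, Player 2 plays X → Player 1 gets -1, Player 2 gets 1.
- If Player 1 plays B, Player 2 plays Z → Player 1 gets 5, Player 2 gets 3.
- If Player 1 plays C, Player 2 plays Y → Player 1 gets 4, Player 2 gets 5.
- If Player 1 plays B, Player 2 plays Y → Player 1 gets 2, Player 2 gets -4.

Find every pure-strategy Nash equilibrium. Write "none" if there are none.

Player 1 against X: payoffs -2, -1, 0, 2 → best response D.
Player 1 against Y: payoffs 3, 2, 4, -2 → best response C.
Player 1 against Z: payoffs -1, 5, -2, 4 → best response B.
Player 2 against A: payoffs 1, -2, -4 → best response X.
Player 2 against B: payoffs 1, -4, 3 → best response Z.
Player 2 against C: payoffs 0, 5, -2 → best response Y.
Player 2 against D: payoffs 4, 2, 3 → best response X.
Mutual best responses: (B, Z); (C, Y); (D, X).

(B, Z); (C, Y); (D, X)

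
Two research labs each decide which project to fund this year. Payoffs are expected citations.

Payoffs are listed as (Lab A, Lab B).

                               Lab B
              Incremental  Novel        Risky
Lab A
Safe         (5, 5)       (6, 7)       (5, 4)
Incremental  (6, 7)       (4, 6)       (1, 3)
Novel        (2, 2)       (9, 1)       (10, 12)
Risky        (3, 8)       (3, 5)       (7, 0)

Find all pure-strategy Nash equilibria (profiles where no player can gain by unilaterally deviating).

(Safe, Incremental): Lab A can switch to Incremental (5 → 6). Not NE.
(Safe, Novel): Lab A can switch to Novel (6 → 9). Not NE.
(Safe, Risky): Lab A can switch to Novel (5 → 10). Not NE.
(Incremental, Incremental): Lab A gets 6, best alternative 5; Lab B gets 7, best alternative 6. No profitable deviation — NE.
(Incremental, Novel): Lab A can switch to Safe (4 → 6). Not NE.
(Incremental, Risky): Lab A can switch to Safe (1 → 5). Not NE.
(Novel, Incremental): Lab A can switch to Safe (2 → 5). Not NE.
(Novel, Novel): Lab B can switch to Incremental (1 → 2). Not NE.
(Novel, Risky): Lab A gets 10, best alternative 7; Lab B gets 12, best alternative 2. No profitable deviation — NE.
(Risky, Incremental): Lab A can switch to Safe (3 → 5). Not NE.
(Risky, Novel): Lab A can switch to Safe (3 → 6). Not NE.
(Risky, Risky): Lab A can switch to Novel (7 → 10). Not NE.

(Incremental, Incremental) and (Novel, Risky)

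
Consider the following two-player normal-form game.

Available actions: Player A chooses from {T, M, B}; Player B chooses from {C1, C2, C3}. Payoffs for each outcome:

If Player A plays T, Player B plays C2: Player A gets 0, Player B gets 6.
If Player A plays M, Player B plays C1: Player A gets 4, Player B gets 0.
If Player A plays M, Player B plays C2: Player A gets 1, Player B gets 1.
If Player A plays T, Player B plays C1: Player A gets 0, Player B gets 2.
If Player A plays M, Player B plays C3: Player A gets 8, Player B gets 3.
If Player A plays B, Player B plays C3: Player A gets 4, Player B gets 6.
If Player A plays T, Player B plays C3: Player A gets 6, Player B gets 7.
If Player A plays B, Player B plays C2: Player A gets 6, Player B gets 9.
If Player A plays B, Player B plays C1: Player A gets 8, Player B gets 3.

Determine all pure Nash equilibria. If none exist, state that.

Pure-strategy Nash equilibria: (M, C3); (B, C2)

(T, C1): Player A can switch to M (0 → 4). Not NE.
(T, C2): Player A can switch to M (0 → 1). Not NE.
(T, C3): Player A can switch to M (6 → 8). Not NE.
(M, C1): Player A can switch to B (4 → 8). Not NE.
(M, C2): Player A can switch to B (1 → 6). Not NE.
(M, C3): Player A gets 8, best alternative 6; Player B gets 3, best alternative 1. No profitable deviation — NE.
(B, C1): Player B can switch to C2 (3 → 9). Not NE.
(B, C2): Player A gets 6, best alternative 1; Player B gets 9, best alternative 6. No profitable deviation — NE.
(B, C3): Player A can switch to T (4 → 6). Not NE.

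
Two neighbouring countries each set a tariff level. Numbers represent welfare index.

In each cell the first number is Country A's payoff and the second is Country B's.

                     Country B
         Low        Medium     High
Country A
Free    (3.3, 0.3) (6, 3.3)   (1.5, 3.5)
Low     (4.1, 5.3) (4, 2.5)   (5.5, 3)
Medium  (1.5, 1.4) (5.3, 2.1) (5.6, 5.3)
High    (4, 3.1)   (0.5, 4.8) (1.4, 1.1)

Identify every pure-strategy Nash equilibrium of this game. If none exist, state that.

For each strategy profile, look for a profitable unilateral deviation.
(Free, Low): Country A can switch to Low (3.3 → 4.1). Not NE.
(Free, Medium): Country B can switch to High (3.3 → 3.5). Not NE.
(Free, High): Country A can switch to Low (1.5 → 5.5). Not NE.
(Low, Low): Country A gets 4.1, best alternative 4; Country B gets 5.3, best alternative 3. No profitable deviation — NE.
(Low, Medium): Country A can switch to Free (4 → 6). Not NE.
(Low, High): Country A can switch to Medium (5.5 → 5.6). Not NE.
(Medium, Low): Country A can switch to Free (1.5 → 3.3). Not NE.
(Medium, High): Country A gets 5.6, best alternative 5.5; Country B gets 5.3, best alternative 2.1. No profitable deviation — NE.
(The remaining 4 profiles each have a profitable deviation by the same check.)

Pure-strategy Nash equilibria: (Low, Low); (Medium, High)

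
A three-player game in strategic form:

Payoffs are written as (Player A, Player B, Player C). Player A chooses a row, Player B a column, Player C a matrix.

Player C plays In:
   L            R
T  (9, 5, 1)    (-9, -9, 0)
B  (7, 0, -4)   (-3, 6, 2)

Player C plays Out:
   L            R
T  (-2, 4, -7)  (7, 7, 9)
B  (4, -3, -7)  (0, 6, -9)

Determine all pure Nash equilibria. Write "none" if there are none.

For each strategy profile, look for a profitable unilateral deviation.
(T, L, In): Player A gets 9, best alternative 7; Player B gets 5, best alternative -9; Player C gets 1, best alternative -7. No profitable deviation — NE.
(T, L, Out): Player A can switch to B (-2 → 4). Not NE.
(T, R, In): Player A can switch to B (-9 → -3). Not NE.
(T, R, Out): Player A gets 7, best alternative 0; Player B gets 7, best alternative 4; Player C gets 9, best alternative 0. No profitable deviation — NE.
(B, L, In): Player A can switch to T (7 → 9). Not NE.
(B, L, Out): Player B can switch to R (-3 → 6). Not NE.
(B, R, In): Player A gets -3, best alternative -9; Player B gets 6, best alternative 0; Player C gets 2, best alternative -9. No profitable deviation — NE.
(B, R, Out): Player A can switch to T (0 → 7). Not NE.

The pure Nash equilibria are (T, L, In), (T, R, Out), (B, R, In).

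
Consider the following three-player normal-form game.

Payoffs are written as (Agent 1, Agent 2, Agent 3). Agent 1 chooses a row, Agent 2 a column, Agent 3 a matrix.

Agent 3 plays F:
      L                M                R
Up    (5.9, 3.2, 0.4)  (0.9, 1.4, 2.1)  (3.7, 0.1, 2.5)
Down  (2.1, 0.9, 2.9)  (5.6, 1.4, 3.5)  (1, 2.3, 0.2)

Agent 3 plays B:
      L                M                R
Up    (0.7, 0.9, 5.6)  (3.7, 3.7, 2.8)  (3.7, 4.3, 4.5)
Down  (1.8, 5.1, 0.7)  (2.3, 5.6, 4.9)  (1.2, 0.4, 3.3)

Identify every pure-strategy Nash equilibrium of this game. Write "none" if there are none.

For each strategy profile, look for a profitable unilateral deviation.
(Up, L, F): Agent 3 can switch to B (0.4 → 5.6). Not NE.
(Up, L, B): Agent 1 can switch to Down (0.7 → 1.8). Not NE.
(Up, M, F): Agent 1 can switch to Down (0.9 → 5.6). Not NE.
(Up, M, B): Agent 2 can switch to R (3.7 → 4.3). Not NE.
(Up, R, F): Agent 2 can switch to L (0.1 → 3.2). Not NE.
(Up, R, B): Agent 1 gets 3.7, best alternative 1.2; Agent 2 gets 4.3, best alternative 3.7; Agent 3 gets 4.5, best alternative 2.5. No profitable deviation — NE.
(Down, L, F): Agent 1 can switch to Up (2.1 → 5.9). Not NE.
(Down, L, B): Agent 2 can switch to M (5.1 → 5.6). Not NE.
(Down, M, F): Agent 2 can switch to R (1.4 → 2.3). Not NE.
(The remaining 3 profiles each have a profitable deviation by the same check.)

(Up, R, B)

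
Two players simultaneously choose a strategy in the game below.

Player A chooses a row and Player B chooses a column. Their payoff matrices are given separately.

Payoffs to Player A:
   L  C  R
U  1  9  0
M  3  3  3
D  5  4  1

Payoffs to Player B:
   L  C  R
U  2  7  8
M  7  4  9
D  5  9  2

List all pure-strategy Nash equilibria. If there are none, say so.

(M, R)

For each player, find the best response to each opponent profile; mutual best responses are the pure NE.
Player A against L: payoffs 1, 3, 5 → best response D.
Player A against C: payoffs 9, 3, 4 → best response U.
Player A against R: payoffs 0, 3, 1 → best response M.
Player B against U: payoffs 2, 7, 8 → best response R.
Player B against M: payoffs 7, 4, 9 → best response R.
Player B against D: payoffs 5, 9, 2 → best response C.
Mutual best responses: (M, R).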